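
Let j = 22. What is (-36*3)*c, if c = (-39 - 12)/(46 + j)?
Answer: 81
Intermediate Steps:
c = -3/4 (c = (-39 - 12)/(46 + 22) = -51/68 = -51*1/68 = -3/4 ≈ -0.75000)
(-36*3)*c = -36*3*(-3/4) = -108*(-3/4) = 81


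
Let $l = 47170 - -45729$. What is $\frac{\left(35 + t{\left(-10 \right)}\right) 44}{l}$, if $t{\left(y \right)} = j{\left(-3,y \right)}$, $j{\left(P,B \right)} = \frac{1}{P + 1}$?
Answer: $\frac{1518}{92899} \approx 0.01634$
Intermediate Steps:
$j{\left(P,B \right)} = \frac{1}{1 + P}$
$t{\left(y \right)} = - \frac{1}{2}$ ($t{\left(y \right)} = \frac{1}{1 - 3} = \frac{1}{-2} = - \frac{1}{2}$)
$l = 92899$ ($l = 47170 + 45729 = 92899$)
$\frac{\left(35 + t{\left(-10 \right)}\right) 44}{l} = \frac{\left(35 - \frac{1}{2}\right) 44}{92899} = \frac{69}{2} \cdot 44 \cdot \frac{1}{92899} = 1518 \cdot \frac{1}{92899} = \frac{1518}{92899}$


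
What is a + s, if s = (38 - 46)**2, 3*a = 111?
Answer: 101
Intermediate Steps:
a = 37 (a = (1/3)*111 = 37)
s = 64 (s = (-8)**2 = 64)
a + s = 37 + 64 = 101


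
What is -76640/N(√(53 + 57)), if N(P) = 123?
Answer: -76640/123 ≈ -623.09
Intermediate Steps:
-76640/N(√(53 + 57)) = -76640/123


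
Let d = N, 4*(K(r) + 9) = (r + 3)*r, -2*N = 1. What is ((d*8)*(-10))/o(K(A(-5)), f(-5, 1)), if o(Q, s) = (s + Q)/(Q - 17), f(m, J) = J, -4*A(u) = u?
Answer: 63160/427 ≈ 147.92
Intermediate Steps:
N = -½ (N = -½*1 = -½ ≈ -0.50000)
A(u) = -u/4
K(r) = -9 + r*(3 + r)/4 (K(r) = -9 + ((r + 3)*r)/4 = -9 + ((3 + r)*r)/4 = -9 + (r*(3 + r))/4 = -9 + r*(3 + r)/4)
d = -½ ≈ -0.50000
o(Q, s) = (Q + s)/(-17 + Q)
((d*8)*(-10))/o(K(A(-5)), f(-5, 1)) = (-½*8*(-10))/((((-9 + (-¼*(-5))²/4 + 3*(-¼*(-5))/4) + 1)/(-17 + (-9 + (-¼*(-5))²/4 + 3*(-¼*(-5))/4)))) = (-4*(-10))/((((-9 + (5/4)²/4 + (¾)*(5/4)) + 1)/(-17 + (-9 + (5/4)²/4 + (¾)*(5/4))))) = 40/((((-9 + (¼)*(25/16) + 15/16) + 1)/(-17 + (-9 + (¼)*(25/16) + 15/16)))) = 40/((((-9 + 25/64 + 15/16) + 1)/(-17 + (-9 + 25/64 + 15/16)))) = 40/(((-491/64 + 1)/(-17 - 491/64))) = 40/((-427/64/(-1579/64))) = 40/((-64/1579*(-427/64))) = 40/(427/1579) = 40*(1579/427) = 63160/427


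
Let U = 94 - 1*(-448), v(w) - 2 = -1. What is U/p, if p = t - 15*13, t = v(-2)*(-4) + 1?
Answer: -271/99 ≈ -2.7374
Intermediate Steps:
v(w) = 1 (v(w) = 2 - 1 = 1)
U = 542 (U = 94 + 448 = 542)
t = -3 (t = 1*(-4) + 1 = -4 + 1 = -3)
p = -198 (p = -3 - 15*13 = -3 - 195 = -198)
U/p = 542/(-198) = 542*(-1/198) = -271/99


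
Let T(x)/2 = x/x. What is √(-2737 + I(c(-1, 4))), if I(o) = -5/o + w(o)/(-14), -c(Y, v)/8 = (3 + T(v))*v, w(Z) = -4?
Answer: 3*I*√953582/56 ≈ 52.313*I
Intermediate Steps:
T(x) = 2 (T(x) = 2*(x/x) = 2*1 = 2)
c(Y, v) = -40*v (c(Y, v) = -8*(3 + 2)*v = -40*v)
I(o) = 2/7 - 5/o (I(o) = -5/o - 4/(-14) = -5/o - 4*(-1/14) = -5/o + 2/7 = 2/7 - 5/o)
√(-2737 + I(c(-1, 4))) = √(-2737 + (2/7 - 5/((-40*4)))) = √(-2737 + (2/7 - 5/(-160))) = √(-2737 + (2/7 - 5*(-1/160))) = √(-2737 + (2/7 + 1/32)) = √(-2737 + 71/224) = √(-613017/224) = 3*I*√953582/56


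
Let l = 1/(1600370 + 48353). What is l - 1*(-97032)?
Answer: 159978890137/1648723 ≈ 97032.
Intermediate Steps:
l = 1/1648723 ≈ 6.0653e-7
l - 1*(-97032) = 1/1648723 - 1*(-97032) = 1/1648723 + 97032 = 159978890137/1648723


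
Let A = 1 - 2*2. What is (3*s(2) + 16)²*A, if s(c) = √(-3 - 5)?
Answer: -552 - 576*I*√2 ≈ -552.0 - 814.59*I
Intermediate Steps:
A = -3 (A = 1 - 4 = -3)
s(c) = 2*I*√2 (s(c) = √(-8) = 2*I*√2)
(3*s(2) + 16)²*A = (3*(2*I*√2) + 16)²*(-3) = (6*I*√2 + 16)²*(-3) = (16 + 6*I*√2)²*(-3) = -3*(16 + 6*I*√2)²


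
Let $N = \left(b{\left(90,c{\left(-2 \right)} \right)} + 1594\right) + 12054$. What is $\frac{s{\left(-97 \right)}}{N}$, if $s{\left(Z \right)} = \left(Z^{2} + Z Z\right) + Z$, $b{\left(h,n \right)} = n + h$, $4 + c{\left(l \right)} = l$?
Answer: $\frac{18721}{13732} \approx 1.3633$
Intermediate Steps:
$c{\left(l \right)} = -4 + l$
$b{\left(h,n \right)} = h + n$
$s{\left(Z \right)} = Z + 2 Z^{2}$ ($s{\left(Z \right)} = \left(Z^{2} + Z^{2}\right) + Z = 2 Z^{2} + Z = Z + 2 Z^{2}$)
$N = 13732$ ($N = \left(\left(90 - 6\right) + 1594\right) + 12054 = \left(84 + 1594\right) + 12054 = 1678 + 12054 = 13732$)
$\frac{s{\left(-97 \right)}}{N} = \frac{\left(-97\right) \left(1 + 2 \left(-97\right)\right)}{13732} = - 97 \left(1 - 194\right) \frac{1}{13732} = \left(-97\right) \left(-193\right) \frac{1}{13732} = 18721 \cdot \frac{1}{13732} = \frac{18721}{13732}$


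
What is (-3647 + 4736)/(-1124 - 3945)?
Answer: -1089/5069 ≈ -0.21484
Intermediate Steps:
(-3647 + 4736)/(-1124 - 3945) = 1089/(-5069) = 1089*(-1/5069) = -1089/5069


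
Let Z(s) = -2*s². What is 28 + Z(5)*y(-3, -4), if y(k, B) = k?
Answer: 178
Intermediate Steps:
28 + Z(5)*y(-3, -4) = 28 - 2*5²*(-3) = 28 - 2*25*(-3) = 28 - 50*(-3) = 28 + 150 = 178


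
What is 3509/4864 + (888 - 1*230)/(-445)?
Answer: -1639007/2164480 ≈ -0.75723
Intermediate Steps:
3509/4864 + (888 - 1*230)/(-445) = 3509*(1/4864) + (888 - 230)*(-1/445) = 3509/4864 + 658*(-1/445) = 3509/4864 - 658/445 = -1639007/2164480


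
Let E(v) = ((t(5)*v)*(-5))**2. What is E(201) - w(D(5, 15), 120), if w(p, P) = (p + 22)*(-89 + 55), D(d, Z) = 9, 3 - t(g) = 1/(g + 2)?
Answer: 404061646/49 ≈ 8.2462e+6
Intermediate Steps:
t(g) = 3 - 1/(2 + g) (t(g) = 3 - 1/(g + 2) = 3 - 1/(2 + g))
w(p, P) = -748 - 34*p (w(p, P) = (22 + p)*(-34) = -748 - 34*p)
E(v) = 10000*v**2/49 (E(v) = ((((5 + 3*5)/(2 + 5))*v)*(-5))**2 = ((((5 + 15)/7)*v)*(-5))**2 = ((((1/7)*20)*v)*(-5))**2 = ((20*v/7)*(-5))**2 = (-100*v/7)**2 = 10000*v**2/49)
E(201) - w(D(5, 15), 120) = (10000/49)*201**2 - (-748 - 34*9) = (10000/49)*40401 - (-748 - 306) = 404010000/49 - 1*(-1054) = 404010000/49 + 1054 = 404061646/49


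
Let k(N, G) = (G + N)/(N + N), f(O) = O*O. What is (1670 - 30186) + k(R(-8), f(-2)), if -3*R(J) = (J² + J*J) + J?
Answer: -570311/20 ≈ -28516.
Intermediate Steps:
R(J) = -2*J²/3 - J/3 (R(J) = -((J² + J*J) + J)/3 = -((J² + J²) + J)/3 = -(2*J² + J)/3 = -(J + 2*J²)/3 = -2*J²/3 - J/3)
f(O) = O²
k(N, G) = (G + N)/(2*N) (k(N, G) = (G + N)/((2*N)) = (G + N)*(1/(2*N)) = (G + N)/(2*N))
(1670 - 30186) + k(R(-8), f(-2)) = (1670 - 30186) + ((-2)² - ⅓*(-8)*(1 + 2*(-8)))/(2*((-⅓*(-8)*(1 + 2*(-8))))) = -28516 + (4 - ⅓*(-8)*(1 - 16))/(2*((-⅓*(-8)*(1 - 16)))) = -28516 + (4 - ⅓*(-8)*(-15))/(2*((-⅓*(-8)*(-15)))) = -28516 + (½)*(4 - 40)/(-40) = -28516 + (½)*(-1/40)*(-36) = -28516 + 9/20 = -570311/20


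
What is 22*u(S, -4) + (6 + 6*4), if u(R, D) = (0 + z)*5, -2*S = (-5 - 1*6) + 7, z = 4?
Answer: 470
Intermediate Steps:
S = 2 (S = -((-5 - 1*6) + 7)/2 = -((-5 - 6) + 7)/2 = -(-11 + 7)/2 = -1/2*(-4) = 2)
u(R, D) = 20 (u(R, D) = (0 + 4)*5 = 4*5 = 20)
22*u(S, -4) + (6 + 6*4) = 22*20 + (6 + 6*4) = 440 + (6 + 24) = 440 + 30 = 470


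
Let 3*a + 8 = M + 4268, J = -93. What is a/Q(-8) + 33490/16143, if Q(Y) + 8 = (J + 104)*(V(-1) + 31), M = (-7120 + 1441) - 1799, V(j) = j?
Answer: -1088713/866341 ≈ -1.2567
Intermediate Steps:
M = -7478 (M = -5679 - 1799 = -7478)
Q(Y) = 322 (Q(Y) = -8 + (-93 + 104)*(-1 + 31) = -8 + 11*30 = -8 + 330 = 322)
a = -3218/3 (a = -8/3 + (-7478 + 4268)/3 = -8/3 + (⅓)*(-3210) = -8/3 - 1070 = -3218/3 ≈ -1072.7)
a/Q(-8) + 33490/16143 = -3218/3/322 + 33490/16143 = -3218/3*1/322 + 33490*(1/16143) = -1609/483 + 33490/16143 = -1088713/866341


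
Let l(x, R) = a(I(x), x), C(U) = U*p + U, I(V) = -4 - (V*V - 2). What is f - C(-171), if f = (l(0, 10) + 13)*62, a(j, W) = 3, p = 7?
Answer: 2360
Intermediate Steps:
I(V) = -2 - V² (I(V) = -4 - (V² - 2) = -4 - (-2 + V²) = -4 + (2 - V²) = -2 - V²)
C(U) = 8*U (C(U) = U*7 + U = 7*U + U = 8*U)
l(x, R) = 3
f = 992 (f = (3 + 13)*62 = 16*62 = 992)
f - C(-171) = 992 - 8*(-171) = 992 - 1*(-1368) = 992 + 1368 = 2360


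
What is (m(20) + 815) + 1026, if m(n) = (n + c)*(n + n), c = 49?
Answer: 4601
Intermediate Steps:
m(n) = 2*n*(49 + n) (m(n) = (n + 49)*(n + n) = (49 + n)*(2*n) = 2*n*(49 + n))
(m(20) + 815) + 1026 = (2*20*(49 + 20) + 815) + 1026 = (2*20*69 + 815) + 1026 = (2760 + 815) + 1026 = 3575 + 1026 = 4601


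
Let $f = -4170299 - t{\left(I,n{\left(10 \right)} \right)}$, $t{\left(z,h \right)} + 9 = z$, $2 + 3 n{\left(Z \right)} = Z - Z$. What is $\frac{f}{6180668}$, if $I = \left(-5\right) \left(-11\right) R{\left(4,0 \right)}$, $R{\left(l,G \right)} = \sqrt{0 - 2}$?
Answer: $- \frac{2085145}{3090334} - \frac{55 i \sqrt{2}}{6180668} \approx -0.67473 - 1.2585 \cdot 10^{-5} i$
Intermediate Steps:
$n{\left(Z \right)} = - \frac{2}{3}$ ($n{\left(Z \right)} = - \frac{2}{3} + \frac{Z - Z}{3} = - \frac{2}{3} + \frac{1}{3} \cdot 0 = - \frac{2}{3} + 0 = - \frac{2}{3}$)
$R{\left(l,G \right)} = i \sqrt{2}$ ($R{\left(l,G \right)} = \sqrt{-2} = i \sqrt{2}$)
$I = 55 i \sqrt{2}$ ($I = \left(-5\right) \left(-11\right) i \sqrt{2} = 55 i \sqrt{2} \approx 77.782 i$)
$t{\left(z,h \right)} = -9 + z$
$f = -4170290 - 55 i \sqrt{2}$ ($f = -4170299 - \left(-9 + 55 i \sqrt{2}\right) = -4170299 + \left(9 - 55 i \sqrt{2}\right) = -4170290 - 55 i \sqrt{2} \approx -4.1703 \cdot 10^{6} - 77.782 i$)
$\frac{f}{6180668} = \frac{-4170290 - 55 i \sqrt{2}}{6180668} = \left(-4170290 - 55 i \sqrt{2}\right) \frac{1}{6180668} = - \frac{2085145}{3090334} - \frac{55 i \sqrt{2}}{6180668}$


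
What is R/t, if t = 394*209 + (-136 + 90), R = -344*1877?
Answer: -161422/20575 ≈ -7.8455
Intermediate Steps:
R = -645688
t = 82300 (t = 82346 - 46 = 82300)
R/t = -645688/82300 = -645688*1/82300 = -161422/20575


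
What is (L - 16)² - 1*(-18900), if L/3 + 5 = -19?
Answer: 26644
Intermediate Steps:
L = -72 (L = -15 + 3*(-19) = -15 - 57 = -72)
(L - 16)² - 1*(-18900) = (-72 - 16)² - 1*(-18900) = (-88)² + 18900 = 7744 + 18900 = 26644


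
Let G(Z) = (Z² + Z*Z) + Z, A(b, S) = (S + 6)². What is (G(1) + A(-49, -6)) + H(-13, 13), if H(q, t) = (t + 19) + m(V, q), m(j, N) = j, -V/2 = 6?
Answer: 23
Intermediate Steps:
V = -12 (V = -2*6 = -12)
A(b, S) = (6 + S)²
G(Z) = Z + 2*Z² (G(Z) = (Z² + Z²) + Z = 2*Z² + Z = Z + 2*Z²)
H(q, t) = 7 + t (H(q, t) = (t + 19) - 12 = (19 + t) - 12 = 7 + t)
(G(1) + A(-49, -6)) + H(-13, 13) = (1*(1 + 2*1) + (6 - 6)²) + (7 + 13) = (1*(1 + 2) + 0²) + 20 = (1*3 + 0) + 20 = (3 + 0) + 20 = 3 + 20 = 23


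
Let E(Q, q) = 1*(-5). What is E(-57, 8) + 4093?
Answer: 4088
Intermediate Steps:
E(Q, q) = -5
E(-57, 8) + 4093 = -5 + 4093 = 4088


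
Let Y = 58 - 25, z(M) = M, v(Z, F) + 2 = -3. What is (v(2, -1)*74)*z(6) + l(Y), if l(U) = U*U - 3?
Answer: -1134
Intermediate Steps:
v(Z, F) = -5 (v(Z, F) = -2 - 3 = -5)
Y = 33
l(U) = -3 + U² (l(U) = U² - 3 = -3 + U²)
(v(2, -1)*74)*z(6) + l(Y) = -5*74*6 + (-3 + 33²) = -370*6 + (-3 + 1089) = -2220 + 1086 = -1134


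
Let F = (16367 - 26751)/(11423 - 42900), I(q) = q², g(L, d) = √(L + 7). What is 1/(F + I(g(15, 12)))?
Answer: 31477/702878 ≈ 0.044783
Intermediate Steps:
g(L, d) = √(7 + L)
F = 10384/31477 (F = -10384/(-31477) = -10384*(-1/31477) = 10384/31477 ≈ 0.32989)
1/(F + I(g(15, 12))) = 1/(10384/31477 + (√(7 + 15))²) = 1/(10384/31477 + (√22)²) = 1/(10384/31477 + 22) = 1/(702878/31477) = 31477/702878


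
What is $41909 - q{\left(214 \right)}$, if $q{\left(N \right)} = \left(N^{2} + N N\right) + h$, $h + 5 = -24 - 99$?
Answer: $-49555$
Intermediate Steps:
$h = -128$ ($h = -5 - 123 = -128$)
$q{\left(N \right)} = -128 + 2 N^{2}$ ($q{\left(N \right)} = \left(N^{2} + N N\right) - 128 = \left(N^{2} + N^{2}\right) - 128 = 2 N^{2} - 128 = -128 + 2 N^{2}$)
$41909 - q{\left(214 \right)} = 41909 - \left(-128 + 2 \cdot 214^{2}\right) = 41909 - \left(-128 + 2 \cdot 45796\right) = 41909 - \left(-128 + 91592\right) = 41909 - 91464 = -49555$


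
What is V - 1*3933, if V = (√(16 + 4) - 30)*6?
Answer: -4113 + 12*√5 ≈ -4086.2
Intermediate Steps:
V = -180 + 12*√5 (V = (√20 - 30)*6 = (2*√5 - 30)*6 = (-30 + 2*√5)*6 = -180 + 12*√5 ≈ -153.17)
V - 1*3933 = (-180 + 12*√5) - 1*3933 = (-180 + 12*√5) - 3933 = -4113 + 12*√5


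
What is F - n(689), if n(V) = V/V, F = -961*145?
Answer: -139346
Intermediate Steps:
F = -139345
n(V) = 1
F - n(689) = -139345 - 1*1 = -139345 - 1 = -139346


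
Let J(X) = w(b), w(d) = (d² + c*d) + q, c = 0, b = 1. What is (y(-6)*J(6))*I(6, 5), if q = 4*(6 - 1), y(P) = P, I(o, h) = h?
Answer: -630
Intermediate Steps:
q = 20 (q = 4*5 = 20)
w(d) = 20 + d² (w(d) = (d² + 0*d) + 20 = (d² + 0) + 20 = d² + 20 = 20 + d²)
J(X) = 21 (J(X) = 20 + 1² = 20 + 1 = 21)
(y(-6)*J(6))*I(6, 5) = -6*21*5 = -126*5 = -630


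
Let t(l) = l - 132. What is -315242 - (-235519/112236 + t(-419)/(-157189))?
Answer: -5561545819140113/17642264604 ≈ -3.1524e+5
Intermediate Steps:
t(l) = -132 + l
-315242 - (-235519/112236 + t(-419)/(-157189)) = -315242 - (-235519/112236 + (-132 - 419)/(-157189)) = -315242 - (-235519*1/112236 - 551*(-1/157189)) = -315242 - (-235519/112236 + 551/157189) = -315242 - 1*(-36959154055/17642264604) = -315242 + 36959154055/17642264604 = -5561545819140113/17642264604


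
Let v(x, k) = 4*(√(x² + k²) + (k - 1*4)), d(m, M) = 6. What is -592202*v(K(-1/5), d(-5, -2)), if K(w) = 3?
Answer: -4737616 - 7106424*√5 ≈ -2.0628e+7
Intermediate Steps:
v(x, k) = -16 + 4*k + 4*√(k² + x²) (v(x, k) = 4*(√(k² + x²) + (k - 4)) = 4*(√(k² + x²) + (-4 + k)) = 4*(-4 + k + √(k² + x²)) = -16 + 4*k + 4*√(k² + x²))
-592202*v(K(-1/5), d(-5, -2)) = -592202*(-16 + 4*6 + 4*√(6² + 3²)) = -592202*(-16 + 24 + 4*√(36 + 9)) = -592202*(-16 + 24 + 4*√45) = -592202*(-16 + 24 + 4*(3*√5)) = -592202*(-16 + 24 + 12*√5) = -592202*(8 + 12*√5) = -4737616 - 7106424*√5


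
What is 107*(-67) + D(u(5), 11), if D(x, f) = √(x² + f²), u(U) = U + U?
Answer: -7169 + √221 ≈ -7154.1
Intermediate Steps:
u(U) = 2*U
D(x, f) = √(f² + x²)
107*(-67) + D(u(5), 11) = 107*(-67) + √(11² + (2*5)²) = -7169 + √(121 + 10²) = -7169 + √(121 + 100) = -7169 + √221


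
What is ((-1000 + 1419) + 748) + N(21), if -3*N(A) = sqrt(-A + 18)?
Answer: 1167 - I*sqrt(3)/3 ≈ 1167.0 - 0.57735*I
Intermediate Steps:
N(A) = -sqrt(18 - A)/3 (N(A) = -sqrt(-A + 18)/3 = -sqrt(18 - A)/3)
((-1000 + 1419) + 748) + N(21) = ((-1000 + 1419) + 748) - sqrt(18 - 1*21)/3 = (419 + 748) - sqrt(18 - 21)/3 = 1167 - I*sqrt(3)/3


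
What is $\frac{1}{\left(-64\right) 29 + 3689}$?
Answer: $\frac{1}{1833} \approx 0.00054555$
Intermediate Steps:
$\frac{1}{\left(-64\right) 29 + 3689} = \frac{1}{-1856 + 3689} = \frac{1}{1833}$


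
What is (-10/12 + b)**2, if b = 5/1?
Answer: 625/36 ≈ 17.361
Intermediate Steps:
b = 5 (b = 5*1 = 5)
(-10/12 + b)**2 = (-10/12 + 5)**2 = (-10*1/12 + 5)**2 = (-5/6 + 5)**2 = (25/6)**2 = 625/36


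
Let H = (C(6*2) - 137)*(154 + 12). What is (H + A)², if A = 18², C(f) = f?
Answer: 417221476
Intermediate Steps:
A = 324
H = -20750 (H = (6*2 - 137)*(154 + 12) = (12 - 137)*166 = -125*166 = -20750)
(H + A)² = (-20750 + 324)² = (-20426)² = 417221476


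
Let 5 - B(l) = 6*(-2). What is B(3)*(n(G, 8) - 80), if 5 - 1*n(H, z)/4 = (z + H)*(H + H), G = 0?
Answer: -1020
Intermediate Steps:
B(l) = 17 (B(l) = 5 - 6*(-2) = 5 - 1*(-12) = 5 + 12 = 17)
n(H, z) = 20 - 8*H*(H + z) (n(H, z) = 20 - 4*(z + H)*(H + H) = 20 - 4*(H + z)*2*H = 20 - 8*H*(H + z))
B(3)*(n(G, 8) - 80) = 17*((20 - 8*0² - 8*0*8) - 80) = 17*((20 - 8*0 + 0) - 80) = 17*((20 + 0 + 0) - 80) = 17*(20 - 80) = 17*(-60) = -1020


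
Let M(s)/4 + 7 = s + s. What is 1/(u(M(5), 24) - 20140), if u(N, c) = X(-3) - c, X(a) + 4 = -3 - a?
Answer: -1/20168 ≈ -4.9583e-5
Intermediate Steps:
M(s) = -28 + 8*s (M(s) = -28 + 4*(s + s) = -28 + 4*(2*s) = -28 + 8*s)
X(a) = -7 - a (X(a) = -4 + (-3 - a) = -7 - a)
u(N, c) = -4 - c (u(N, c) = (-7 - 1*(-3)) - c = (-7 + 3) - c = -4 - c)
1/(u(M(5), 24) - 20140) = 1/((-4 - 1*24) - 20140) = 1/((-4 - 24) - 20140) = 1/(-28 - 20140) = 1/(-20168) = -1/20168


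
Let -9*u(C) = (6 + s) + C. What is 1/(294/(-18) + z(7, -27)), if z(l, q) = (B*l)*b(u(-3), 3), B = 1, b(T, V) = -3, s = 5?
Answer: -3/112 ≈ -0.026786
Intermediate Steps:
u(C) = -11/9 - C/9 (u(C) = -((6 + 5) + C)/9 = -(11 + C)/9 = -11/9 - C/9)
z(l, q) = -3*l (z(l, q) = (1*l)*(-3) = l*(-3) = -3*l)
1/(294/(-18) + z(7, -27)) = 1/(294/(-18) - 3*7) = 1/(294*(-1/18) - 21) = 1/(-49/3 - 21) = 1/(-112/3) = -3/112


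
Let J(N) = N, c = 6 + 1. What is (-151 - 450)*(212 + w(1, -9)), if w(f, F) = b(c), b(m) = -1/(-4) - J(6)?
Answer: -495825/4 ≈ -1.2396e+5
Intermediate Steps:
c = 7
b(m) = -23/4 (b(m) = -1/(-4) - 1*6 = -1*(-¼) - 6 = ¼ - 6 = -23/4)
w(f, F) = -23/4
(-151 - 450)*(212 + w(1, -9)) = (-151 - 450)*(212 - 23/4) = -601*825/4 = -495825/4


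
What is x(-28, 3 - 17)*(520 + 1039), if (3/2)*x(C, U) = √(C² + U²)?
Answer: 43652*√5/3 ≈ 32536.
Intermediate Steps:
x(C, U) = 2*√(C² + U²)/3
x(-28, 3 - 17)*(520 + 1039) = (2*√((-28)² + (3 - 17)²)/3)*(520 + 1039) = (2*√(784 + (-14)²)/3)*1559 = (2*√(784 + 196)/3)*1559 = (2*√980/3)*1559 = (2*(14*√5)/3)*1559 = (28*√5/3)*1559 = 43652*√5/3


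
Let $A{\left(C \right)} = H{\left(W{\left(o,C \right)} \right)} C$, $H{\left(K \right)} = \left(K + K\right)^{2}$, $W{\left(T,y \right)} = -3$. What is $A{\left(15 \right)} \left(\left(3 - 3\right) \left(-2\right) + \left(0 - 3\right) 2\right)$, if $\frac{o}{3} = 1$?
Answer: $-3240$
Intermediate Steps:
$o = 3$ ($o = 3 \cdot 1 = 3$)
$H{\left(K \right)} = 4 K^{2}$ ($H{\left(K \right)} = \left(2 K\right)^{2} = 4 K^{2}$)
$A{\left(C \right)} = 36 C$ ($A{\left(C \right)} = 4 \left(-3\right)^{2} C = 4 \cdot 9 C = 36 C$)
$A{\left(15 \right)} \left(\left(3 - 3\right) \left(-2\right) + \left(0 - 3\right) 2\right) = 36 \cdot 15 \left(\left(3 - 3\right) \left(-2\right) + \left(0 - 3\right) 2\right) = 540 \left(0 \left(-2\right) - 6\right) = 540 \left(0 - 6\right) = 540 \left(-6\right) = -3240$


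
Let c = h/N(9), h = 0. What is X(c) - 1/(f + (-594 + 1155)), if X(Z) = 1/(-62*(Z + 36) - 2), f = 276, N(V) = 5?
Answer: -3071/1869858 ≈ -0.0016424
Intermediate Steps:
c = 0 (c = 0/5 = 0*(⅕) = 0)
X(Z) = 1/(-2234 - 62*Z) (X(Z) = 1/(-62*(36 + Z) - 2) = 1/((-2232 - 62*Z) - 2) = 1/(-2234 - 62*Z))
X(c) - 1/(f + (-594 + 1155)) = -1/(2234 + 62*0) - 1/(276 + (-594 + 1155)) = -1/(2234 + 0) - 1/(276 + 561) = -1/2234 - 1/837 = -3071/1869858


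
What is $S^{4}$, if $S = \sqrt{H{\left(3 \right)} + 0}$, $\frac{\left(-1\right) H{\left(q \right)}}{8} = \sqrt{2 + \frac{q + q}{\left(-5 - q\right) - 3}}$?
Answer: $\frac{1024}{11} \approx 93.091$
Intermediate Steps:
$H{\left(q \right)} = - 8 \sqrt{2 + \frac{2 q}{-8 - q}}$ ($H{\left(q \right)} = - 8 \sqrt{2 + \frac{q + q}{\left(-5 - q\right) - 3}} = - 8 \sqrt{2 + \frac{2 q}{-8 - q}}$)
$S = \frac{4 i 11^{\frac{3}{4}} \cdot 11 \sqrt{2}}{121}$ ($S = \sqrt{- 32 \sqrt{\frac{1}{8 + 3}} + 0} = \sqrt{- 32 \sqrt{\frac{1}{11}} + 0} = \sqrt{- \frac{32}{\sqrt{11}} + 0} = \sqrt{- 32 \frac{\sqrt{11}}{11} + 0} = \sqrt{- \frac{32 \sqrt{11}}{11} + 0} = \sqrt{- \frac{32 \sqrt{11}}{11}} = \frac{4 i 11^{\frac{3}{4}} \cdot 11 \sqrt{2}}{121} \approx 3.1062 i$)
$S^{4} = \left(\frac{4 i \sqrt{2} \cdot 11^{\frac{3}{4}}}{11}\right)^{4} = \frac{1024}{11}$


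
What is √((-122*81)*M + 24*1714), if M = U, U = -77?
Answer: 5*√32082 ≈ 895.57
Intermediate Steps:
M = -77
√((-122*81)*M + 24*1714) = √(-122*81*(-77) + 24*1714) = √(-9882*(-77) + 41136) = √(760914 + 41136) = √802050 = 5*√32082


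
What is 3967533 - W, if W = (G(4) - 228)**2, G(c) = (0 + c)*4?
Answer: 3922589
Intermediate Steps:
G(c) = 4*c (G(c) = c*4 = 4*c)
W = 44944 (W = (4*4 - 228)**2 = (16 - 228)**2 = (-212)**2 = 44944)
3967533 - W = 3967533 - 1*44944 = 3967533 - 44944 = 3922589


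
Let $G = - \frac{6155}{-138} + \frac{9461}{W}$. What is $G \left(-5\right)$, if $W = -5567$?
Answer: $- \frac{164796335}{768246} \approx -214.51$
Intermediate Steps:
$G = \frac{32959267}{768246}$ ($G = - \frac{6155}{-138} + \frac{9461}{-5567} = \left(-6155\right) \left(- \frac{1}{138}\right) + 9461 \left(- \frac{1}{5567}\right) = \frac{6155}{138} - \frac{9461}{5567} = \frac{32959267}{768246} \approx 42.902$)
$G \left(-5\right) = \frac{32959267}{768246} \left(-5\right) = - \frac{164796335}{768246}$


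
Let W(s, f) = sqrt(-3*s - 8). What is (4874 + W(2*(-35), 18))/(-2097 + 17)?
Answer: -2437/1040 - sqrt(202)/2080 ≈ -2.3501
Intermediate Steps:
W(s, f) = sqrt(-8 - 3*s)
(4874 + W(2*(-35), 18))/(-2097 + 17) = (4874 + sqrt(-8 - 6*(-35)))/(-2097 + 17) = (4874 + sqrt(-8 - 3*(-70)))/(-2080) = (4874 + sqrt(-8 + 210))*(-1/2080) = (4874 + sqrt(202))*(-1/2080) = -2437/1040 - sqrt(202)/2080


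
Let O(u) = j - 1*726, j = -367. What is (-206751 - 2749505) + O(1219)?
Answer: -2957349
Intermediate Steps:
O(u) = -1093 (O(u) = -367 - 1*726 = -367 - 726 = -1093)
(-206751 - 2749505) + O(1219) = (-206751 - 2749505) - 1093 = -2956256 - 1093 = -2957349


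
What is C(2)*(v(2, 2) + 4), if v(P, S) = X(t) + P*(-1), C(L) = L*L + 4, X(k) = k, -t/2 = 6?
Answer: -80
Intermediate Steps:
t = -12 (t = -2*6 = -12)
C(L) = 4 + L² (C(L) = L² + 4 = 4 + L²)
v(P, S) = -12 - P (v(P, S) = -12 + P*(-1) = -12 - P)
C(2)*(v(2, 2) + 4) = (4 + 2²)*((-12 - 1*2) + 4) = (4 + 4)*((-12 - 2) + 4) = 8*(-14 + 4) = 8*(-10) = -80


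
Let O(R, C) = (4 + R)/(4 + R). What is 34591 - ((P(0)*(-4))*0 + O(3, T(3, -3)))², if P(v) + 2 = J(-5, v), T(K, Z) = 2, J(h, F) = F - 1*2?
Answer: 34590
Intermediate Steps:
J(h, F) = -2 + F (J(h, F) = F - 2 = -2 + F)
O(R, C) = 1
P(v) = -4 + v (P(v) = -2 + (-2 + v) = -4 + v)
34591 - ((P(0)*(-4))*0 + O(3, T(3, -3)))² = 34591 - (((-4 + 0)*(-4))*0 + 1)² = 34591 - (-4*(-4)*0 + 1)² = 34591 - (16*0 + 1)² = 34591 - (0 + 1)² = 34591 - 1*1² = 34591 - 1*1 = 34591 - 1 = 34590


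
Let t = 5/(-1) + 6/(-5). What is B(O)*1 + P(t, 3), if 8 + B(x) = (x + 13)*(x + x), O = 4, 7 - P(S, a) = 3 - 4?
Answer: 136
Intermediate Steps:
t = -31/5 (t = 5*(-1) + 6*(-⅕) = -5 - 6/5 = -31/5 ≈ -6.2000)
P(S, a) = 8 (P(S, a) = 7 - (3 - 4) = 7 - 1*(-1) = 7 + 1 = 8)
B(x) = -8 + 2*x*(13 + x) (B(x) = -8 + (x + 13)*(x + x) = -8 + (13 + x)*(2*x) = -8 + 2*x*(13 + x))
B(O)*1 + P(t, 3) = (-8 + 2*4² + 26*4)*1 + 8 = (-8 + 2*16 + 104)*1 + 8 = (-8 + 32 + 104)*1 + 8 = 128*1 + 8 = 128 + 8 = 136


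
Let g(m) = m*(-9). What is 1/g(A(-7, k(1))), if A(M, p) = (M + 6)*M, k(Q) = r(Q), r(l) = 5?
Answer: -1/63 ≈ -0.015873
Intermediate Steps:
k(Q) = 5
A(M, p) = M*(6 + M) (A(M, p) = (6 + M)*M = M*(6 + M))
g(m) = -9*m
1/g(A(-7, k(1))) = 1/(-(-63)*(6 - 7)) = 1/(-(-63)*(-1)) = 1/(-9*7) = 1/(-63) = -1/63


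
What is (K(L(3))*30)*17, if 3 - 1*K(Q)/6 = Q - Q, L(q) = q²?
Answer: 9180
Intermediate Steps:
K(Q) = 18 (K(Q) = 18 - 6*(Q - Q) = 18 - 6*0 = 18 + 0 = 18)
(K(L(3))*30)*17 = (18*30)*17 = 540*17 = 9180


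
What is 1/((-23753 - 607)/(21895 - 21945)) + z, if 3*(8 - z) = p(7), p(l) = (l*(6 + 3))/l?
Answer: 12185/2436 ≈ 5.0021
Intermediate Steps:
p(l) = 9 (p(l) = (l*9)/l = (9*l)/l = 9)
z = 5 (z = 8 - ⅓*9 = 8 - 3 = 5)
1/((-23753 - 607)/(21895 - 21945)) + z = 1/((-23753 - 607)/(21895 - 21945)) + 5 = 1/(-24360/(-50)) + 5 = 1/(-24360*(-1/50)) + 5 = 1/(2436/5) + 5 = 5/2436 + 5 = 12185/2436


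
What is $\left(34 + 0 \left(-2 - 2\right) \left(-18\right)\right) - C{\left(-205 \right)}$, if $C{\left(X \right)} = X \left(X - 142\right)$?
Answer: $-71101$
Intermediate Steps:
$C{\left(X \right)} = X \left(-142 + X\right)$
$\left(34 + 0 \left(-2 - 2\right) \left(-18\right)\right) - C{\left(-205 \right)} = \left(34 + 0 \left(-2 - 2\right) \left(-18\right)\right) - - 205 \left(-142 - 205\right) = \left(34 + 0 \left(-4\right) \left(-18\right)\right) - \left(-205\right) \left(-347\right) = \left(34 + 0 \left(-18\right)\right) - 71135 = \left(34 + 0\right) - 71135 = 34 - 71135 = -71101$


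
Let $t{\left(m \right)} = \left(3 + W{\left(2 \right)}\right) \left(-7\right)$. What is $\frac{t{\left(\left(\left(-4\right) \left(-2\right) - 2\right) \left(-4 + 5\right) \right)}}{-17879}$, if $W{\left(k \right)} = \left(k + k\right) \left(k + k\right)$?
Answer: $\frac{7}{941} \approx 0.0074389$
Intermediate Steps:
$W{\left(k \right)} = 4 k^{2}$ ($W{\left(k \right)} = 2 k 2 k = 4 k^{2}$)
$t{\left(m \right)} = -133$ ($t{\left(m \right)} = \left(3 + 4 \cdot 2^{2}\right) \left(-7\right) = \left(3 + 4 \cdot 4\right) \left(-7\right) = \left(3 + 16\right) \left(-7\right) = 19 \left(-7\right) = -133$)
$\frac{t{\left(\left(\left(-4\right) \left(-2\right) - 2\right) \left(-4 + 5\right) \right)}}{-17879} = - \frac{133}{-17879} = \left(-133\right) \left(- \frac{1}{17879}\right) = \frac{7}{941}$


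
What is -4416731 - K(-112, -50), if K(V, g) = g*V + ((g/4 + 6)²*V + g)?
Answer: -4417549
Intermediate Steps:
K(V, g) = g + V*g + V*(6 + g/4)² (K(V, g) = V*g + ((g*(¼) + 6)²*V + g) = V*g + ((g/4 + 6)²*V + g) = V*g + ((6 + g/4)²*V + g) = V*g + (V*(6 + g/4)² + g) = V*g + (g + V*(6 + g/4)²) = g + V*g + V*(6 + g/4)²)
-4416731 - K(-112, -50) = -4416731 - (-50 - 112*(-50) + (1/16)*(-112)*(24 - 50)²) = -4416731 - (-50 + 5600 + (1/16)*(-112)*(-26)²) = -4416731 - (-50 + 5600 + (1/16)*(-112)*676) = -4416731 - (-50 + 5600 - 4732) = -4416731 - 1*818 = -4416731 - 818 = -4417549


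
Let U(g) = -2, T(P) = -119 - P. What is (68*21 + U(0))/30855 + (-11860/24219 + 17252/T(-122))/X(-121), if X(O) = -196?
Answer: -357517274138/12205528335 ≈ -29.291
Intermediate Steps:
(68*21 + U(0))/30855 + (-11860/24219 + 17252/T(-122))/X(-121) = (68*21 - 2)/30855 + (-11860/24219 + 17252/(-119 - 1*(-122)))/(-196) = (1428 - 2)*(1/30855) + (-11860*1/24219 + 17252/(-119 + 122))*(-1/196) = 1426*(1/30855) + (-11860/24219 + 17252/3)*(-1/196) = 1426/30855 + (-11860/24219 + 17252*(⅓))*(-1/196) = 1426/30855 + (-11860/24219 + 17252/3)*(-1/196) = 1426/30855 + (139263536/24219)*(-1/196) = 1426/30855 - 34815884/1186731 = -357517274138/12205528335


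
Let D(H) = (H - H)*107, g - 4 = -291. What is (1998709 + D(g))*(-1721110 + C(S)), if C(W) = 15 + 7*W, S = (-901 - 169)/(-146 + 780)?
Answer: -1090477362199740/317 ≈ -3.4400e+12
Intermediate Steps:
g = -287 (g = 4 - 291 = -287)
S = -535/317 (S = -1070/634 = -1070*1/634 = -535/317 ≈ -1.6877)
D(H) = 0 (D(H) = 0*107 = 0)
(1998709 + D(g))*(-1721110 + C(S)) = (1998709 + 0)*(-1721110 + (15 + 7*(-535/317))) = 1998709*(-1721110 + (15 - 3745/317)) = 1998709*(-1721110 + 1010/317) = 1998709*(-545590860/317) = -1090477362199740/317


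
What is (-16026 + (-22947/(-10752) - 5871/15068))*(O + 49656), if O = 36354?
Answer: -9303801418316805/6750464 ≈ -1.3782e+9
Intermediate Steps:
(-16026 + (-22947/(-10752) - 5871/15068))*(O + 49656) = (-16026 + (-22947/(-10752) - 5871/15068))*(36354 + 49656) = (-16026 + (-22947*(-1/10752) - 5871*1/15068))*86010 = (-16026 + (7649/3584 - 5871/15068))*86010 = (-16026 + 23553367/13500928)*86010 = -216342318761/13500928*86010 = -9303801418316805/6750464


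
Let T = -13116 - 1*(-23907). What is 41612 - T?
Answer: 30821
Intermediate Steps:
T = 10791 (T = -13116 + 23907 = 10791)
41612 - T = 41612 - 1*10791 = 41612 - 10791 = 30821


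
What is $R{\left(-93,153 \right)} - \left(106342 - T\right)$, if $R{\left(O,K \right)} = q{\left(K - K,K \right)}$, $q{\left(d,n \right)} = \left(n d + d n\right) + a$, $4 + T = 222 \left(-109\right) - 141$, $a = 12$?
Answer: $-130673$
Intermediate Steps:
$T = -24343$ ($T = -4 + \left(222 \left(-109\right) - 141\right) = -4 - 24339 = -24343$)
$q{\left(d,n \right)} = 12 + 2 d n$ ($q{\left(d,n \right)} = \left(n d + d n\right) + 12 = \left(d n + d n\right) + 12 = 2 d n + 12 = 12 + 2 d n$)
$R{\left(O,K \right)} = 12$ ($R{\left(O,K \right)} = 12 + 2 \left(K - K\right) K = 12 + 2 \cdot 0 K = 12 + 0 = 12$)
$R{\left(-93,153 \right)} - \left(106342 - T\right) = 12 - \left(106342 - -24343\right) = 12 - \left(106342 + 24343\right) = 12 - 130685 = -130673$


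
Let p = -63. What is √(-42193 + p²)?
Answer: 4*I*√2389 ≈ 195.51*I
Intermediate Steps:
√(-42193 + p²) = √(-42193 + (-63)²) = √(-42193 + 3969) = √(-38224) = 4*I*√2389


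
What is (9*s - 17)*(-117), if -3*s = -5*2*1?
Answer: -1521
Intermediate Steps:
s = 10/3 (s = -(-5*2)/3 = -(-10)/3 = -⅓*(-10) = 10/3 ≈ 3.3333)
(9*s - 17)*(-117) = (9*(10/3) - 17)*(-117) = (30 - 17)*(-117) = 13*(-117) = -1521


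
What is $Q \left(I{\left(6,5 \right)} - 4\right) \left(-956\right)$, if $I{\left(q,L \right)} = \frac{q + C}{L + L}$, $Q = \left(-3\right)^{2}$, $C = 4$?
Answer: $25812$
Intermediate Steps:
$Q = 9$
$I{\left(q,L \right)} = \frac{4 + q}{2 L}$ ($I{\left(q,L \right)} = \frac{q + 4}{L + L} = \frac{4 + q}{2 L}$)
$Q \left(I{\left(6,5 \right)} - 4\right) \left(-956\right) = 9 \left(\frac{4 + 6}{2 \cdot 5} - 4\right) \left(-956\right) = 9 \left(\frac{1}{2} \cdot \frac{1}{5} \cdot 10 - 4\right) \left(-956\right) = 9 \left(1 - 4\right) \left(-956\right) = 9 \left(-3\right) \left(-956\right) = \left(-27\right) \left(-956\right) = 25812$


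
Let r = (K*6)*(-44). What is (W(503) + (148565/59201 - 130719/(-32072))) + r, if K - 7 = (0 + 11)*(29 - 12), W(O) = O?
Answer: -96275989286337/1898694472 ≈ -50706.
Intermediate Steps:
K = 194 (K = 7 + (0 + 11)*(29 - 12) = 7 + 11*17 = 7 + 187 = 194)
r = -51216 (r = (194*6)*(-44) = 1164*(-44) = -51216)
(W(503) + (148565/59201 - 130719/(-32072))) + r = (503 + (148565/59201 - 130719/(-32072))) - 51216 = (503 + (148565*(1/59201) - 130719*(-1/32072))) - 51216 = (503 + (148565/59201 + 130719/32072)) - 51216 = (503 + 12503472199/1898694472) - 51216 = 967546791615/1898694472 - 51216 = -96275989286337/1898694472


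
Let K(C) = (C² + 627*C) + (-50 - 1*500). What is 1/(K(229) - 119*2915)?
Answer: -1/151411 ≈ -6.6045e-6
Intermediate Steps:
K(C) = -550 + C² + 627*C (K(C) = (C² + 627*C) + (-50 - 500) = (C² + 627*C) - 550 = -550 + C² + 627*C)
1/(K(229) - 119*2915) = 1/((-550 + 229² + 627*229) - 119*2915) = 1/((-550 + 52441 + 143583) - 346885) = 1/(195474 - 346885) = 1/(-151411) = -1/151411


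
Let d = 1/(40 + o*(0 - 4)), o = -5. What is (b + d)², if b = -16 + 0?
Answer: 919681/3600 ≈ 255.47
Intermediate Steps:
b = -16
d = 1/60 (d = 1/(40 - 5*(0 - 4)) = 1/(40 - 5*(-4)) = 1/(40 + 20) = 1/60 ≈ 0.016667)
(b + d)² = (-16 + 1/60)² = (-959/60)² = 919681/3600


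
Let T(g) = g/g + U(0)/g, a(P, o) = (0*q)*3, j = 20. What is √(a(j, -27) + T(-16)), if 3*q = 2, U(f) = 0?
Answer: 1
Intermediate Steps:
q = ⅔ (q = (⅓)*2 = ⅔ ≈ 0.66667)
a(P, o) = 0 (a(P, o) = (0*(⅔))*3 = 0*3 = 0)
T(g) = 1 (T(g) = g/g + 0/g = 1 + 0 = 1)
√(a(j, -27) + T(-16)) = √(0 + 1) = √1 = 1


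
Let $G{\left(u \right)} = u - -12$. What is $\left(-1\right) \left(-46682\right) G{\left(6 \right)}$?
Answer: $840276$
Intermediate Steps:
$G{\left(u \right)} = 12 + u$ ($G{\left(u \right)} = u + 12 = 12 + u$)
$\left(-1\right) \left(-46682\right) G{\left(6 \right)} = \left(-1\right) \left(-46682\right) \left(12 + 6\right) = 46682 \cdot 18 = 840276$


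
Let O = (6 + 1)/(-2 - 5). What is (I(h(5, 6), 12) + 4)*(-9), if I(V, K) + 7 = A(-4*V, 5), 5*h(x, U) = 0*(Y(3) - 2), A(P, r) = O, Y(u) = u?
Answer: 36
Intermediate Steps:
O = -1 (O = 7/(-7) = 7*(-1/7) = -1)
A(P, r) = -1
h(x, U) = 0 (h(x, U) = (0*(3 - 2))/5 = (0*1)/5 = (1/5)*0 = 0)
I(V, K) = -8 (I(V, K) = -7 - 1 = -8)
(I(h(5, 6), 12) + 4)*(-9) = (-8 + 4)*(-9) = -4*(-9) = 36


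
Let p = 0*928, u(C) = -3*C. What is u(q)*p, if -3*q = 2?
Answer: 0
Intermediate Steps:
q = -⅔ (q = -⅓*2 = -⅔ ≈ -0.66667)
p = 0
u(q)*p = -3*(-⅔)*0 = 2*0 = 0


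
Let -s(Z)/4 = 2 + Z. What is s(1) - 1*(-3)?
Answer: -9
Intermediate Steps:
s(Z) = -8 - 4*Z (s(Z) = -4*(2 + Z) = -8 - 4*Z)
s(1) - 1*(-3) = (-8 - 4*1) - 1*(-3) = (-8 - 4) + 3 = -12 + 3 = -9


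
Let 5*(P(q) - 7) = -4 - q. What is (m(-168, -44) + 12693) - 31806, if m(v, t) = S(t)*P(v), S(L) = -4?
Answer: -96361/5 ≈ -19272.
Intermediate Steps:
P(q) = 31/5 - q/5 (P(q) = 7 + (-4 - q)/5 = 7 + (-4/5 - q/5) = 31/5 - q/5)
m(v, t) = -124/5 + 4*v/5 (m(v, t) = -4*(31/5 - v/5) = -124/5 + 4*v/5)
(m(-168, -44) + 12693) - 31806 = ((-124/5 + (4/5)*(-168)) + 12693) - 31806 = ((-124/5 - 672/5) + 12693) - 31806 = (-796/5 + 12693) - 31806 = 62669/5 - 31806 = -96361/5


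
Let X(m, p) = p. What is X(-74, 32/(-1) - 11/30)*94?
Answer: -45637/15 ≈ -3042.5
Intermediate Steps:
X(-74, 32/(-1) - 11/30)*94 = (32/(-1) - 11/30)*94 = (32*(-1) - 11*1/30)*94 = (-32 - 11/30)*94 = -971/30*94 = -45637/15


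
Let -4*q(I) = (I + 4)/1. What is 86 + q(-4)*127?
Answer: 86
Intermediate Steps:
q(I) = -1 - I/4 (q(I) = -(I + 4)/(4*1) = -(4 + I)/4 = -1 - I/4)
86 + q(-4)*127 = 86 + (-1 - 1/4*(-4))*127 = 86 + (-1 + 1)*127 = 86 + 0*127 = 86 + 0 = 86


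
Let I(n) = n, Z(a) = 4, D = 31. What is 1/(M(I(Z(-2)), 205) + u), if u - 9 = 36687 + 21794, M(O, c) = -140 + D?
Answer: 1/58381 ≈ 1.7129e-5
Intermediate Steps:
M(O, c) = -109 (M(O, c) = -140 + 31 = -109)
u = 58490 (u = 9 + (36687 + 21794) = 9 + 58481 = 58490)
1/(M(I(Z(-2)), 205) + u) = 1/(-109 + 58490) = 1/58381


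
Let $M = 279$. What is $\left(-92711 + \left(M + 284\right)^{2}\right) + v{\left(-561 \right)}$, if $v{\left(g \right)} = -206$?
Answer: $224052$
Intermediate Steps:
$\left(-92711 + \left(M + 284\right)^{2}\right) + v{\left(-561 \right)} = \left(-92711 + \left(279 + 284\right)^{2}\right) - 206 = \left(-92711 + 563^{2}\right) - 206 = \left(-92711 + 316969\right) - 206 = 224258 - 206 = 224052$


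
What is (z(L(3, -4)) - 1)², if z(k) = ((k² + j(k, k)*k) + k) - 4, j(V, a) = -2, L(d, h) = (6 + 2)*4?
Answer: 974169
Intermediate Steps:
L(d, h) = 32 (L(d, h) = 8*4 = 32)
z(k) = -4 + k² - k (z(k) = ((k² - 2*k) + k) - 4 = (k² - k) - 4 = -4 + k² - k)
(z(L(3, -4)) - 1)² = ((-4 + 32² - 1*32) - 1)² = ((-4 + 1024 - 32) - 1)² = (988 - 1)² = 987² = 974169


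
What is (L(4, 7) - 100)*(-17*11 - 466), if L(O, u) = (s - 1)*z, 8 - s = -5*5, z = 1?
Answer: 44404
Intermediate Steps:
s = 33 (s = 8 - (-5)*5 = 8 - 1*(-25) = 8 + 25 = 33)
L(O, u) = 32 (L(O, u) = (33 - 1)*1 = 32*1 = 32)
(L(4, 7) - 100)*(-17*11 - 466) = (32 - 100)*(-17*11 - 466) = -68*(-187 - 466) = -68*(-653) = 44404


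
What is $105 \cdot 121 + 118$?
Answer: $12823$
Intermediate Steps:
$105 \cdot 121 + 118 = 12705 + 118 = 12823$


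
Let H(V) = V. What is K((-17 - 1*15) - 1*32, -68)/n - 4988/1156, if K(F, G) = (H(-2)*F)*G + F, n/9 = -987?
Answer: -8543149/2567187 ≈ -3.3278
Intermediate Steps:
n = -8883 (n = 9*(-987) = -8883)
K(F, G) = F - 2*F*G (K(F, G) = (-2*F)*G + F = -2*F*G + F = F - 2*F*G)
K((-17 - 1*15) - 1*32, -68)/n - 4988/1156 = (((-17 - 1*15) - 1*32)*(1 - 2*(-68)))/(-8883) - 4988/1156 = (((-17 - 15) - 32)*(1 + 136))*(-1/8883) - 4988*1/1156 = ((-32 - 32)*137)*(-1/8883) - 1247/289 = -64*137*(-1/8883) - 1247/289 = -8768*(-1/8883) - 1247/289 = 8768/8883 - 1247/289 = -8543149/2567187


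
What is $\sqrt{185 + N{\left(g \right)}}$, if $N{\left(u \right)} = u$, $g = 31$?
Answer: $6 \sqrt{6} \approx 14.697$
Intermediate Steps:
$\sqrt{185 + N{\left(g \right)}} = \sqrt{185 + 31} = \sqrt{216} = 6 \sqrt{6}$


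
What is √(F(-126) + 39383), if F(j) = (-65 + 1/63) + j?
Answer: √17283679/21 ≈ 197.97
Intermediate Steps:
F(j) = -4094/63 + j (F(j) = (-65 + 1/63) + j = -4094/63 + j)
√(F(-126) + 39383) = √((-4094/63 - 126) + 39383) = √(-12032/63 + 39383) = √(2469097/63) = √17283679/21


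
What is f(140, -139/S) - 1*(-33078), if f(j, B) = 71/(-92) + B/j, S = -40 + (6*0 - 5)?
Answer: 1198223393/36225 ≈ 33077.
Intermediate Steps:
S = -45 (S = -40 + (0 - 5) = -40 - 5 = -45)
f(j, B) = -71/92 + B/j (f(j, B) = 71*(-1/92) + B/j = -71/92 + B/j)
f(140, -139/S) - 1*(-33078) = (-71/92 - 139/(-45)/140) - 1*(-33078) = (-71/92 - 139*(-1/45)*(1/140)) + 33078 = (-71/92 + (139/45)*(1/140)) + 33078 = (-71/92 + 139/6300) + 33078 = -27157/36225 + 33078 = 1198223393/36225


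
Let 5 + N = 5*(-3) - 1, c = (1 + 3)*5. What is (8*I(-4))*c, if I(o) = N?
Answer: -3360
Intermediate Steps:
c = 20 (c = 4*5 = 20)
N = -21 (N = -5 + (5*(-3) - 1) = -5 + (-15 - 1) = -5 - 16 = -21)
I(o) = -21
(8*I(-4))*c = (8*(-21))*20 = -168*20 = -3360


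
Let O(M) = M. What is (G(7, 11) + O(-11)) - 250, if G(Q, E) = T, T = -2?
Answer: -263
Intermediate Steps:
G(Q, E) = -2
(G(7, 11) + O(-11)) - 250 = (-2 - 11) - 250 = -13 - 250 = -263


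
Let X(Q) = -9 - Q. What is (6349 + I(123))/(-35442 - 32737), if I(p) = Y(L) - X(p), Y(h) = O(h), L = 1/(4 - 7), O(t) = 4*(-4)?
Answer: -6465/68179 ≈ -0.094824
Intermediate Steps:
O(t) = -16
L = -⅓ (L = 1/(-3) = -⅓ ≈ -0.33333)
Y(h) = -16
I(p) = -7 + p (I(p) = -16 - (-9 - p) = -16 + (9 + p) = -7 + p)
(6349 + I(123))/(-35442 - 32737) = (6349 + (-7 + 123))/(-35442 - 32737) = (6349 + 116)/(-68179) = 6465*(-1/68179) = -6465/68179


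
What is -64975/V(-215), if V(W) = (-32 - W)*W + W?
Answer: 565/344 ≈ 1.6424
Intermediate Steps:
V(W) = W + W*(-32 - W) (V(W) = W*(-32 - W) + W = W + W*(-32 - W))
-64975/V(-215) = -64975*1/(215*(31 - 215)) = -64975/((-1*(-215)*(-184))) = -64975/(-39560) = -64975*(-1/39560) = 565/344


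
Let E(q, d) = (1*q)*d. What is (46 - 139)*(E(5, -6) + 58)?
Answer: -2604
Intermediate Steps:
E(q, d) = d*q (E(q, d) = q*d = d*q)
(46 - 139)*(E(5, -6) + 58) = (46 - 139)*(-6*5 + 58) = -93*(-30 + 58) = -93*28 = -2604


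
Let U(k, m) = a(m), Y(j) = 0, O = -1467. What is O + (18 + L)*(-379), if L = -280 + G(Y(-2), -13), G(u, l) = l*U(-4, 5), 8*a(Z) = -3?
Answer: 767867/8 ≈ 95983.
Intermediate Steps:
a(Z) = -3/8 (a(Z) = (⅛)*(-3) = -3/8)
U(k, m) = -3/8
G(u, l) = -3*l/8 (G(u, l) = l*(-3/8) = -3*l/8)
L = -2201/8 (L = -280 - 3/8*(-13) = -280 + 39/8 = -2201/8 ≈ -275.13)
O + (18 + L)*(-379) = -1467 + (18 - 2201/8)*(-379) = -1467 - 2057/8*(-379) = -1467 + 779603/8 = 767867/8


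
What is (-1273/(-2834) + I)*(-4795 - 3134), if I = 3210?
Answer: -72141316677/2834 ≈ -2.5456e+7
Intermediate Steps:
(-1273/(-2834) + I)*(-4795 - 3134) = (-1273/(-2834) + 3210)*(-4795 - 3134) = (-1273*(-1/2834) + 3210)*(-7929) = (1273/2834 + 3210)*(-7929) = (9098413/2834)*(-7929) = -72141316677/2834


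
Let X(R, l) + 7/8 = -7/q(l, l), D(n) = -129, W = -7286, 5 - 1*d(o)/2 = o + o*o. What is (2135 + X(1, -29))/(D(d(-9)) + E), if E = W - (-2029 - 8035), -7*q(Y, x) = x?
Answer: 494725/614568 ≈ 0.80500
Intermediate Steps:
q(Y, x) = -x/7
d(o) = 10 - 2*o - 2*o² (d(o) = 10 - 2*(o + o*o) = 10 - 2*(o + o²) = 10 + (-2*o - 2*o²) = 10 - 2*o - 2*o²)
X(R, l) = -7/8 + 49/l (X(R, l) = -7/8 - 7*(-7/l) = -7/8 - (-49)/l = -7/8 + 49/l)
E = 2778 (E = -7286 - (-2029 - 8035) = -7286 - 1*(-10064) = -7286 + 10064 = 2778)
(2135 + X(1, -29))/(D(d(-9)) + E) = (2135 + (-7/8 + 49/(-29)))/(-129 + 2778) = (2135 + (-7/8 + 49*(-1/29)))/2649 = (2135 + (-7/8 - 49/29))*(1/2649) = (2135 - 595/232)*(1/2649) = (494725/232)*(1/2649) = 494725/614568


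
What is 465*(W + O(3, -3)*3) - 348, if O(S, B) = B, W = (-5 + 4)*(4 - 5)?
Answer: -4068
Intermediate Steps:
W = 1 (W = -1*(-1) = 1)
465*(W + O(3, -3)*3) - 348 = 465*(1 - 3*3) - 348 = 465*(1 - 9) - 348 = 465*(-8) - 348 = -3720 - 348 = -4068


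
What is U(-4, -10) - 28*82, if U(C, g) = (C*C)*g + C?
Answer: -2460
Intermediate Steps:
U(C, g) = C + g*C² (U(C, g) = C²*g + C = g*C² + C = C + g*C²)
U(-4, -10) - 28*82 = -4*(1 - 4*(-10)) - 28*82 = -4*(1 + 40) - 2296 = -4*41 - 2296 = -164 - 2296 = -2460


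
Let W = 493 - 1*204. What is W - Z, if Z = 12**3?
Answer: -1439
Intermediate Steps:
Z = 1728
W = 289 (W = 493 - 204 = 289)
W - Z = 289 - 1*1728 = 289 - 1728 = -1439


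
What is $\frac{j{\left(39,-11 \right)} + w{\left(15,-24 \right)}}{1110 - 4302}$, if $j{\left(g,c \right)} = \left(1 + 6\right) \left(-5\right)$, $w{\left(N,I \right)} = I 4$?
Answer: $\frac{131}{3192} \approx 0.04104$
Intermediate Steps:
$w{\left(N,I \right)} = 4 I$
$j{\left(g,c \right)} = -35$ ($j{\left(g,c \right)} = 7 \left(-5\right) = -35$)
$\frac{j{\left(39,-11 \right)} + w{\left(15,-24 \right)}}{1110 - 4302} = \frac{-35 + 4 \left(-24\right)}{1110 - 4302} = \frac{-35 - 96}{-3192} = \left(-131\right) \left(- \frac{1}{3192}\right) = \frac{131}{3192}$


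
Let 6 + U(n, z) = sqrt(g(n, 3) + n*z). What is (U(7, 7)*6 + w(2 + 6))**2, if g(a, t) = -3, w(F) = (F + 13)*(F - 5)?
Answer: 2385 + 324*sqrt(46) ≈ 4582.5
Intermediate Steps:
w(F) = (-5 + F)*(13 + F) (w(F) = (13 + F)*(-5 + F) = (-5 + F)*(13 + F))
U(n, z) = -6 + sqrt(-3 + n*z)
(U(7, 7)*6 + w(2 + 6))**2 = ((-6 + sqrt(-3 + 7*7))*6 + (-65 + (2 + 6)**2 + 8*(2 + 6)))**2 = ((-6 + sqrt(-3 + 49))*6 + (-65 + 8**2 + 8*8))**2 = ((-6 + sqrt(46))*6 + (-65 + 64 + 64))**2 = ((-36 + 6*sqrt(46)) + 63)**2 = (27 + 6*sqrt(46))**2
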